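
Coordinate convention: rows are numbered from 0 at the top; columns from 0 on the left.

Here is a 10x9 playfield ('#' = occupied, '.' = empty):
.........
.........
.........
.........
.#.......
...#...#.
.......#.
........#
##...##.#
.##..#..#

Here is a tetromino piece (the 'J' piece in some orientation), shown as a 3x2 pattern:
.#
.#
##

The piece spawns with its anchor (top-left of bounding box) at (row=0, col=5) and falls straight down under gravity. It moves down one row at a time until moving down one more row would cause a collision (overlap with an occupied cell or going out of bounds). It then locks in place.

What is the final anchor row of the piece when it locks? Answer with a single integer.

Spawn at (row=0, col=5). Try each row:
  row 0: fits
  row 1: fits
  row 2: fits
  row 3: fits
  row 4: fits
  row 5: fits
  row 6: blocked -> lock at row 5

Answer: 5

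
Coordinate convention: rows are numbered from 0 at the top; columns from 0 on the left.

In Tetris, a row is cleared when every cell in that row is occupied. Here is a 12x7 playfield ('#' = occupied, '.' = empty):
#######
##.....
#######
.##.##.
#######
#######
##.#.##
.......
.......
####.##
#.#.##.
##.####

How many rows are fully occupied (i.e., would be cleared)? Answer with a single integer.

Check each row:
  row 0: 0 empty cells -> FULL (clear)
  row 1: 5 empty cells -> not full
  row 2: 0 empty cells -> FULL (clear)
  row 3: 3 empty cells -> not full
  row 4: 0 empty cells -> FULL (clear)
  row 5: 0 empty cells -> FULL (clear)
  row 6: 2 empty cells -> not full
  row 7: 7 empty cells -> not full
  row 8: 7 empty cells -> not full
  row 9: 1 empty cell -> not full
  row 10: 3 empty cells -> not full
  row 11: 1 empty cell -> not full
Total rows cleared: 4

Answer: 4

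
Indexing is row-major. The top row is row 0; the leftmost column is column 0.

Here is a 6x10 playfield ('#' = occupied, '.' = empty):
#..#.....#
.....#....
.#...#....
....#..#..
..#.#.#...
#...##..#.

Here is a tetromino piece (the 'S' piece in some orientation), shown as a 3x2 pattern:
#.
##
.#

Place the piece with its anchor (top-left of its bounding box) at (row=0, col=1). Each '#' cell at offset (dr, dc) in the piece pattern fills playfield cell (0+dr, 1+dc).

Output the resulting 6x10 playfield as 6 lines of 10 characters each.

Fill (0+0,1+0) = (0,1)
Fill (0+1,1+0) = (1,1)
Fill (0+1,1+1) = (1,2)
Fill (0+2,1+1) = (2,2)

Answer: ##.#.....#
.##..#....
.##..#....
....#..#..
..#.#.#...
#...##..#.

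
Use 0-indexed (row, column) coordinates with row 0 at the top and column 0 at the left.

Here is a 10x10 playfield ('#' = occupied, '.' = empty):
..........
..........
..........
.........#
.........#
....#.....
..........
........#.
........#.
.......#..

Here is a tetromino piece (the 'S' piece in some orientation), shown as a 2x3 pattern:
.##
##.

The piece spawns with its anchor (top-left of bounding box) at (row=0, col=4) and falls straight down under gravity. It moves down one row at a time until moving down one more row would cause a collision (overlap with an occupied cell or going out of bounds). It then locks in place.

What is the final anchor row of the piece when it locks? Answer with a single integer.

Spawn at (row=0, col=4). Try each row:
  row 0: fits
  row 1: fits
  row 2: fits
  row 3: fits
  row 4: blocked -> lock at row 3

Answer: 3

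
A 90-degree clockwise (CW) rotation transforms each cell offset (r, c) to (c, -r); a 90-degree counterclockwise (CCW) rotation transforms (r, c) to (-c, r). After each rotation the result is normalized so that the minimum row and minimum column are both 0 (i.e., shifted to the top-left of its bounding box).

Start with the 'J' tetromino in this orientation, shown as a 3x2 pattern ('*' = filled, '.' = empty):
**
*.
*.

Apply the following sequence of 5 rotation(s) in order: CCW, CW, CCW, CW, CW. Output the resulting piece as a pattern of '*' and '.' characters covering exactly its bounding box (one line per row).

Start:
**
*.
*.
After rotation 1 (CCW):
*..
***
After rotation 2 (CW):
**
*.
*.
After rotation 3 (CCW):
*..
***
After rotation 4 (CW):
**
*.
*.
After rotation 5 (CW):
***
..*

Answer: ***
..*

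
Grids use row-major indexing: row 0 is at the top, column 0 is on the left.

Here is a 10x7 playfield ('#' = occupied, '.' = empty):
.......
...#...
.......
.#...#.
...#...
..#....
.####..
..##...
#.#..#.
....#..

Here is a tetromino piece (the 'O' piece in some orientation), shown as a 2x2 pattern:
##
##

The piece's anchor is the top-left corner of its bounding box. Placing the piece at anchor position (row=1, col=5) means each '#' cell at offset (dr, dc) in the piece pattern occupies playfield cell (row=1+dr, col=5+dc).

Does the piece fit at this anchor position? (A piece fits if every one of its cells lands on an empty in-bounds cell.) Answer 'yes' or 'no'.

Answer: yes

Derivation:
Check each piece cell at anchor (1, 5):
  offset (0,0) -> (1,5): empty -> OK
  offset (0,1) -> (1,6): empty -> OK
  offset (1,0) -> (2,5): empty -> OK
  offset (1,1) -> (2,6): empty -> OK
All cells valid: yes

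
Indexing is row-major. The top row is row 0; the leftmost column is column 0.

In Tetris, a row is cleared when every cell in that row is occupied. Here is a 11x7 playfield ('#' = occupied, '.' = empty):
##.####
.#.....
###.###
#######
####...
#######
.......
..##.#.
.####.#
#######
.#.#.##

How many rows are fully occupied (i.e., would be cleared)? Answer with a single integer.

Answer: 3

Derivation:
Check each row:
  row 0: 1 empty cell -> not full
  row 1: 6 empty cells -> not full
  row 2: 1 empty cell -> not full
  row 3: 0 empty cells -> FULL (clear)
  row 4: 3 empty cells -> not full
  row 5: 0 empty cells -> FULL (clear)
  row 6: 7 empty cells -> not full
  row 7: 4 empty cells -> not full
  row 8: 2 empty cells -> not full
  row 9: 0 empty cells -> FULL (clear)
  row 10: 3 empty cells -> not full
Total rows cleared: 3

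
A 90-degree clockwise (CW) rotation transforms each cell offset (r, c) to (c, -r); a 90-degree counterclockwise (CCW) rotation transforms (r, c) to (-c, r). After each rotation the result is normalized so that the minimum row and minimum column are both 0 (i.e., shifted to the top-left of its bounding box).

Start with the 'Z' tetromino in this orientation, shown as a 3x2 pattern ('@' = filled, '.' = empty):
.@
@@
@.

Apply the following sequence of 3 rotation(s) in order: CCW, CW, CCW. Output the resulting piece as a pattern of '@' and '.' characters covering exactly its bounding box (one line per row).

Start:
.@
@@
@.
After rotation 1 (CCW):
@@.
.@@
After rotation 2 (CW):
.@
@@
@.
After rotation 3 (CCW):
@@.
.@@

Answer: @@.
.@@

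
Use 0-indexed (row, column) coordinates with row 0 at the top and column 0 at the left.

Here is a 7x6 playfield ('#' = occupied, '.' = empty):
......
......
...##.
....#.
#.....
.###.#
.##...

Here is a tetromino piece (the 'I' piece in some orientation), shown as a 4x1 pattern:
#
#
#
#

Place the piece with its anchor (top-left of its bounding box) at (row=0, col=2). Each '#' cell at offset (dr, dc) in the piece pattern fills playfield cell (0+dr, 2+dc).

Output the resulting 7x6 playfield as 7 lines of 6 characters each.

Fill (0+0,2+0) = (0,2)
Fill (0+1,2+0) = (1,2)
Fill (0+2,2+0) = (2,2)
Fill (0+3,2+0) = (3,2)

Answer: ..#...
..#...
..###.
..#.#.
#.....
.###.#
.##...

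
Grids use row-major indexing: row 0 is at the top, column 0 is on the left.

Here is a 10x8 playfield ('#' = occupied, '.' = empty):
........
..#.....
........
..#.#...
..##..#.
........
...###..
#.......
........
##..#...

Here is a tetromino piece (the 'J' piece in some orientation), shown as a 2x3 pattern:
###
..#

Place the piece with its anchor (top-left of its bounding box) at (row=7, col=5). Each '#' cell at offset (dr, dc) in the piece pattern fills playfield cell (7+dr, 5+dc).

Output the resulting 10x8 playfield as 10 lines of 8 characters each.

Fill (7+0,5+0) = (7,5)
Fill (7+0,5+1) = (7,6)
Fill (7+0,5+2) = (7,7)
Fill (7+1,5+2) = (8,7)

Answer: ........
..#.....
........
..#.#...
..##..#.
........
...###..
#....###
.......#
##..#...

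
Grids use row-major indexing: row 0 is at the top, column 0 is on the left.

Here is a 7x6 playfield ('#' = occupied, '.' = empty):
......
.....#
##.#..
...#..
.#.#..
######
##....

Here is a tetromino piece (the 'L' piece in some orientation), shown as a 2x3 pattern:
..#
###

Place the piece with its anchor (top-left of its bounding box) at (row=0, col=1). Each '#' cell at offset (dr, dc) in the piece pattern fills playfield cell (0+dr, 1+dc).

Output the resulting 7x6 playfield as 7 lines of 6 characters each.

Answer: ...#..
.###.#
##.#..
...#..
.#.#..
######
##....

Derivation:
Fill (0+0,1+2) = (0,3)
Fill (0+1,1+0) = (1,1)
Fill (0+1,1+1) = (1,2)
Fill (0+1,1+2) = (1,3)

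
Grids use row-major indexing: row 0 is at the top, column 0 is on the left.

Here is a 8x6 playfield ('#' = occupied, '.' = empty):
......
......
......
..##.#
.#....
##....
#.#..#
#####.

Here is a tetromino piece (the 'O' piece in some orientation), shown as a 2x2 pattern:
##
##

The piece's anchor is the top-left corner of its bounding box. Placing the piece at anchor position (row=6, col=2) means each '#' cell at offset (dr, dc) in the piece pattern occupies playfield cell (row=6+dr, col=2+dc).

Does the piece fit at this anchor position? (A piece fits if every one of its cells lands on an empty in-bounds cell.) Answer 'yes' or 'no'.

Answer: no

Derivation:
Check each piece cell at anchor (6, 2):
  offset (0,0) -> (6,2): occupied ('#') -> FAIL
  offset (0,1) -> (6,3): empty -> OK
  offset (1,0) -> (7,2): occupied ('#') -> FAIL
  offset (1,1) -> (7,3): occupied ('#') -> FAIL
All cells valid: no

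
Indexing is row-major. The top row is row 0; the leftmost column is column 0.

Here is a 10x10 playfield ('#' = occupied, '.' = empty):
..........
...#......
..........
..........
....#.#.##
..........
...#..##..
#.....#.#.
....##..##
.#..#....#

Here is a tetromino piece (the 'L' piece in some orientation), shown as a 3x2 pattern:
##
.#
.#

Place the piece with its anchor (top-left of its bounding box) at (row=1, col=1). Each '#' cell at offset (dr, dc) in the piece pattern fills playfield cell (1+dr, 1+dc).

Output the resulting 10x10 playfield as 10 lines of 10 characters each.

Answer: ..........
.###......
..#.......
..#.......
....#.#.##
..........
...#..##..
#.....#.#.
....##..##
.#..#....#

Derivation:
Fill (1+0,1+0) = (1,1)
Fill (1+0,1+1) = (1,2)
Fill (1+1,1+1) = (2,2)
Fill (1+2,1+1) = (3,2)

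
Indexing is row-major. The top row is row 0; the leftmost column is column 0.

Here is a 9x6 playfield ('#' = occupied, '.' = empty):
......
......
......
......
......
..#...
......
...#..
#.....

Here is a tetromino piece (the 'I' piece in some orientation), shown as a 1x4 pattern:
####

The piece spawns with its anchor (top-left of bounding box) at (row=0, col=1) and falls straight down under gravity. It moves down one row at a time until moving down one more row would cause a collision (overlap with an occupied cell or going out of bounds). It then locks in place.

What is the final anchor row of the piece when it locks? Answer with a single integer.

Answer: 4

Derivation:
Spawn at (row=0, col=1). Try each row:
  row 0: fits
  row 1: fits
  row 2: fits
  row 3: fits
  row 4: fits
  row 5: blocked -> lock at row 4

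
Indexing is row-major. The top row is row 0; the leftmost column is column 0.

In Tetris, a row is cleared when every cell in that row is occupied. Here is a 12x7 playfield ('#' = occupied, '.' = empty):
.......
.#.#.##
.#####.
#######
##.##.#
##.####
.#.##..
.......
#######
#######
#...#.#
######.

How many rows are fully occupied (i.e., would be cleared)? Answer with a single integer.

Check each row:
  row 0: 7 empty cells -> not full
  row 1: 3 empty cells -> not full
  row 2: 2 empty cells -> not full
  row 3: 0 empty cells -> FULL (clear)
  row 4: 2 empty cells -> not full
  row 5: 1 empty cell -> not full
  row 6: 4 empty cells -> not full
  row 7: 7 empty cells -> not full
  row 8: 0 empty cells -> FULL (clear)
  row 9: 0 empty cells -> FULL (clear)
  row 10: 4 empty cells -> not full
  row 11: 1 empty cell -> not full
Total rows cleared: 3

Answer: 3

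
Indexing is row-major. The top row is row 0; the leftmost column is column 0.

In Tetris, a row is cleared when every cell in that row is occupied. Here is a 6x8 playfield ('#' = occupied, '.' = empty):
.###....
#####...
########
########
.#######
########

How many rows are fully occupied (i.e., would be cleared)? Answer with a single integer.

Check each row:
  row 0: 5 empty cells -> not full
  row 1: 3 empty cells -> not full
  row 2: 0 empty cells -> FULL (clear)
  row 3: 0 empty cells -> FULL (clear)
  row 4: 1 empty cell -> not full
  row 5: 0 empty cells -> FULL (clear)
Total rows cleared: 3

Answer: 3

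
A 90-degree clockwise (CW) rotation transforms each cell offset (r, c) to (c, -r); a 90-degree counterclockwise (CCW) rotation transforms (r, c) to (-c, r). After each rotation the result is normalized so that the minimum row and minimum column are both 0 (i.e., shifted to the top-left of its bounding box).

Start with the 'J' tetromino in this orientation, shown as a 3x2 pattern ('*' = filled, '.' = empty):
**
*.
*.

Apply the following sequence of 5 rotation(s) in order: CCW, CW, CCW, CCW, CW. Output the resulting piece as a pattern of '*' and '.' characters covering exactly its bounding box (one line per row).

Answer: *..
***

Derivation:
Start:
**
*.
*.
After rotation 1 (CCW):
*..
***
After rotation 2 (CW):
**
*.
*.
After rotation 3 (CCW):
*..
***
After rotation 4 (CCW):
.*
.*
**
After rotation 5 (CW):
*..
***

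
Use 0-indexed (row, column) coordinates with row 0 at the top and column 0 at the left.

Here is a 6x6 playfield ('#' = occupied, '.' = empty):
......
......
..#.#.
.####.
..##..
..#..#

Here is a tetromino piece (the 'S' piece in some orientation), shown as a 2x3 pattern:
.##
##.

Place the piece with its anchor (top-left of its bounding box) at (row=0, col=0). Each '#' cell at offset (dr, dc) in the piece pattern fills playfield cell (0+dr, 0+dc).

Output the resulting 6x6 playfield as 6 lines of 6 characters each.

Fill (0+0,0+1) = (0,1)
Fill (0+0,0+2) = (0,2)
Fill (0+1,0+0) = (1,0)
Fill (0+1,0+1) = (1,1)

Answer: .##...
##....
..#.#.
.####.
..##..
..#..#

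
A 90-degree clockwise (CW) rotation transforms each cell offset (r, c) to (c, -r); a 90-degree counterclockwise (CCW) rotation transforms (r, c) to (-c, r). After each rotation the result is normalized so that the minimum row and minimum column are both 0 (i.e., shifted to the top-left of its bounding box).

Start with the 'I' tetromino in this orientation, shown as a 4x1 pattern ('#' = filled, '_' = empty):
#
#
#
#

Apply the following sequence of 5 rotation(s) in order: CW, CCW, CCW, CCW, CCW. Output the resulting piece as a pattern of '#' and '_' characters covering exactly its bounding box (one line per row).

Start:
#
#
#
#
After rotation 1 (CW):
####
After rotation 2 (CCW):
#
#
#
#
After rotation 3 (CCW):
####
After rotation 4 (CCW):
#
#
#
#
After rotation 5 (CCW):
####

Answer: ####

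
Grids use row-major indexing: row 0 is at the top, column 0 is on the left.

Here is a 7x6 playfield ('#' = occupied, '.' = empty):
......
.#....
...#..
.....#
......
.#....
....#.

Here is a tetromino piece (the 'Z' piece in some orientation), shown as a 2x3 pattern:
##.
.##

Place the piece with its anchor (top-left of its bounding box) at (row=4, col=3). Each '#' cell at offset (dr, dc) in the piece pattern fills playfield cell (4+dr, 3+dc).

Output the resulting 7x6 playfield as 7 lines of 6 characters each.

Fill (4+0,3+0) = (4,3)
Fill (4+0,3+1) = (4,4)
Fill (4+1,3+1) = (5,4)
Fill (4+1,3+2) = (5,5)

Answer: ......
.#....
...#..
.....#
...##.
.#..##
....#.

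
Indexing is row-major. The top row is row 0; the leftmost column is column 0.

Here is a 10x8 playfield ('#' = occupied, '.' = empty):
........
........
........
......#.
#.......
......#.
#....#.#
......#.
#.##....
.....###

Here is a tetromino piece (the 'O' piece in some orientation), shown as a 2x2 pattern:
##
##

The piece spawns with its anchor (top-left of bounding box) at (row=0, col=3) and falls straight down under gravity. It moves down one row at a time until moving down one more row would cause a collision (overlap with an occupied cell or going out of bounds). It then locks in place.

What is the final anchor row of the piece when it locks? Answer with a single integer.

Answer: 6

Derivation:
Spawn at (row=0, col=3). Try each row:
  row 0: fits
  row 1: fits
  row 2: fits
  row 3: fits
  row 4: fits
  row 5: fits
  row 6: fits
  row 7: blocked -> lock at row 6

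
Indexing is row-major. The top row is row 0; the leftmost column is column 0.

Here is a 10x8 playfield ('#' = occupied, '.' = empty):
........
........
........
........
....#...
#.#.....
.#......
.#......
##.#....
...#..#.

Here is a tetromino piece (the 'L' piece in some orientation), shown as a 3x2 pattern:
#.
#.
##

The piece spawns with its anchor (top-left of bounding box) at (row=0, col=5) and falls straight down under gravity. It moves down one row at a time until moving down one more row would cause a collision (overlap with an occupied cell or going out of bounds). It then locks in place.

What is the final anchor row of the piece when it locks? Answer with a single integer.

Spawn at (row=0, col=5). Try each row:
  row 0: fits
  row 1: fits
  row 2: fits
  row 3: fits
  row 4: fits
  row 5: fits
  row 6: fits
  row 7: blocked -> lock at row 6

Answer: 6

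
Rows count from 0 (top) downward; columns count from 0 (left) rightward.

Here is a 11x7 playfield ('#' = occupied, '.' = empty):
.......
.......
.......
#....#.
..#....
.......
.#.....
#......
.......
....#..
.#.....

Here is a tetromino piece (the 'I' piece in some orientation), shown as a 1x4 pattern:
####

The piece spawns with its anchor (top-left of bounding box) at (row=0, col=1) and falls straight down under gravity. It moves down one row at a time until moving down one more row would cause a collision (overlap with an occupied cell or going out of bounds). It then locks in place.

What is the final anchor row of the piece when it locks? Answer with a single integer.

Spawn at (row=0, col=1). Try each row:
  row 0: fits
  row 1: fits
  row 2: fits
  row 3: fits
  row 4: blocked -> lock at row 3

Answer: 3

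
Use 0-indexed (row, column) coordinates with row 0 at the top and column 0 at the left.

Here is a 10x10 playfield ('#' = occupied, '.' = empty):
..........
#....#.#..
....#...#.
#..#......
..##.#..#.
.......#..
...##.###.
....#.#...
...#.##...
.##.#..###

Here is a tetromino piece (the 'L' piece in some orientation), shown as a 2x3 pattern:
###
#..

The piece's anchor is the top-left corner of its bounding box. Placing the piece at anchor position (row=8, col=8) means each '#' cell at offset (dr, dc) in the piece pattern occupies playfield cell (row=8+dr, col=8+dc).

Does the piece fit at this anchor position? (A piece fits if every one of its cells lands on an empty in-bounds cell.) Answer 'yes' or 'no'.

Check each piece cell at anchor (8, 8):
  offset (0,0) -> (8,8): empty -> OK
  offset (0,1) -> (8,9): empty -> OK
  offset (0,2) -> (8,10): out of bounds -> FAIL
  offset (1,0) -> (9,8): occupied ('#') -> FAIL
All cells valid: no

Answer: no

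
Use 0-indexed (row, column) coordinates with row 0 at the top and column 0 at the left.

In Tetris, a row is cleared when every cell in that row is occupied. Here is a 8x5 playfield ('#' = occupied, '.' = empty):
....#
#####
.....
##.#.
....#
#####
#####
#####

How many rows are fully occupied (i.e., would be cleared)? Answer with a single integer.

Check each row:
  row 0: 4 empty cells -> not full
  row 1: 0 empty cells -> FULL (clear)
  row 2: 5 empty cells -> not full
  row 3: 2 empty cells -> not full
  row 4: 4 empty cells -> not full
  row 5: 0 empty cells -> FULL (clear)
  row 6: 0 empty cells -> FULL (clear)
  row 7: 0 empty cells -> FULL (clear)
Total rows cleared: 4

Answer: 4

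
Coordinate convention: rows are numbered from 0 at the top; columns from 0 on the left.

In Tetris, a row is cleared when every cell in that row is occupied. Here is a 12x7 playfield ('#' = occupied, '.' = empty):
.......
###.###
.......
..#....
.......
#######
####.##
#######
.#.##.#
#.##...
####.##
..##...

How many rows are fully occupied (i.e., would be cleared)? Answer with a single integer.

Check each row:
  row 0: 7 empty cells -> not full
  row 1: 1 empty cell -> not full
  row 2: 7 empty cells -> not full
  row 3: 6 empty cells -> not full
  row 4: 7 empty cells -> not full
  row 5: 0 empty cells -> FULL (clear)
  row 6: 1 empty cell -> not full
  row 7: 0 empty cells -> FULL (clear)
  row 8: 3 empty cells -> not full
  row 9: 4 empty cells -> not full
  row 10: 1 empty cell -> not full
  row 11: 5 empty cells -> not full
Total rows cleared: 2

Answer: 2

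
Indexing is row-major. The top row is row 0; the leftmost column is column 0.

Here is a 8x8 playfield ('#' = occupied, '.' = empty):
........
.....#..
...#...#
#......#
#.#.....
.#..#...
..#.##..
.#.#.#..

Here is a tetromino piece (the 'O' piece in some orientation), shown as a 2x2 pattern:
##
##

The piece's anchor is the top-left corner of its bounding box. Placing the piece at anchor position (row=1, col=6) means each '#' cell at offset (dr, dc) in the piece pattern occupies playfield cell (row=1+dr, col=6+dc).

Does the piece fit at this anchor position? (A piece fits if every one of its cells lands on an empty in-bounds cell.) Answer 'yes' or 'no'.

Answer: no

Derivation:
Check each piece cell at anchor (1, 6):
  offset (0,0) -> (1,6): empty -> OK
  offset (0,1) -> (1,7): empty -> OK
  offset (1,0) -> (2,6): empty -> OK
  offset (1,1) -> (2,7): occupied ('#') -> FAIL
All cells valid: no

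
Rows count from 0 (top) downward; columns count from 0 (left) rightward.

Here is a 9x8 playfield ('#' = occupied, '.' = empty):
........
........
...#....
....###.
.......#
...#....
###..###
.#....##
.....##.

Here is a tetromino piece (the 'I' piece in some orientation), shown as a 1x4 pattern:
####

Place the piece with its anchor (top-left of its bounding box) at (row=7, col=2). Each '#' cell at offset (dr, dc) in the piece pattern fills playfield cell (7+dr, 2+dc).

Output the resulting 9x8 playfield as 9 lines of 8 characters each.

Answer: ........
........
...#....
....###.
.......#
...#....
###..###
.#######
.....##.

Derivation:
Fill (7+0,2+0) = (7,2)
Fill (7+0,2+1) = (7,3)
Fill (7+0,2+2) = (7,4)
Fill (7+0,2+3) = (7,5)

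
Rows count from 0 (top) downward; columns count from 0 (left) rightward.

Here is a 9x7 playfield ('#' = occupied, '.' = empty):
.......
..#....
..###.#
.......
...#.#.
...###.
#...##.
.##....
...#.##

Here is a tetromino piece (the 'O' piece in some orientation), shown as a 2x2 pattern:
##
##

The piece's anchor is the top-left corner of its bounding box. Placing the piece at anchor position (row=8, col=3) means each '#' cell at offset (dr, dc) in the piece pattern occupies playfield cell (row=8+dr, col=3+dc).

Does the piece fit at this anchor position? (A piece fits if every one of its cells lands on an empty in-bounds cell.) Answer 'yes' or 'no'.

Answer: no

Derivation:
Check each piece cell at anchor (8, 3):
  offset (0,0) -> (8,3): occupied ('#') -> FAIL
  offset (0,1) -> (8,4): empty -> OK
  offset (1,0) -> (9,3): out of bounds -> FAIL
  offset (1,1) -> (9,4): out of bounds -> FAIL
All cells valid: no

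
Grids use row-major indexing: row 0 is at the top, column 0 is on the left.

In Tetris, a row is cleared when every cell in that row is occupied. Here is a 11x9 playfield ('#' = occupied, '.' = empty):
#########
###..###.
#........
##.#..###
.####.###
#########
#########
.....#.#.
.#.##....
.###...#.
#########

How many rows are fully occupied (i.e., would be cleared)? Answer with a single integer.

Check each row:
  row 0: 0 empty cells -> FULL (clear)
  row 1: 3 empty cells -> not full
  row 2: 8 empty cells -> not full
  row 3: 3 empty cells -> not full
  row 4: 2 empty cells -> not full
  row 5: 0 empty cells -> FULL (clear)
  row 6: 0 empty cells -> FULL (clear)
  row 7: 7 empty cells -> not full
  row 8: 6 empty cells -> not full
  row 9: 5 empty cells -> not full
  row 10: 0 empty cells -> FULL (clear)
Total rows cleared: 4

Answer: 4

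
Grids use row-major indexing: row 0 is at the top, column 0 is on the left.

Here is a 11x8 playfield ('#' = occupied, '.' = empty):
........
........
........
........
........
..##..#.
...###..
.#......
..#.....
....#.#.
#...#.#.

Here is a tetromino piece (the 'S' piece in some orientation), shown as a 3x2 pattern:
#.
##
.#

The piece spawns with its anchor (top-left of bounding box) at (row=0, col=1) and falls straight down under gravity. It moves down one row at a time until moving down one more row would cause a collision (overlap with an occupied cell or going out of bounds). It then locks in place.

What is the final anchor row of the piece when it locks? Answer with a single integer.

Spawn at (row=0, col=1). Try each row:
  row 0: fits
  row 1: fits
  row 2: fits
  row 3: blocked -> lock at row 2

Answer: 2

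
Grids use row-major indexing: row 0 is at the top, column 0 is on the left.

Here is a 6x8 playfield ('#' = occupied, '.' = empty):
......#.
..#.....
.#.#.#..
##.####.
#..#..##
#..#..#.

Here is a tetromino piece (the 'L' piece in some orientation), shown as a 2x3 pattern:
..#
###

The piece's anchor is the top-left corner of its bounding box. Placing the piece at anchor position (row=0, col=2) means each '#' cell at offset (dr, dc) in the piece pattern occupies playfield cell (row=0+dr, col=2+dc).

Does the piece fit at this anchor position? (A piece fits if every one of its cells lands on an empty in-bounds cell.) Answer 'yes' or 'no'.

Answer: no

Derivation:
Check each piece cell at anchor (0, 2):
  offset (0,2) -> (0,4): empty -> OK
  offset (1,0) -> (1,2): occupied ('#') -> FAIL
  offset (1,1) -> (1,3): empty -> OK
  offset (1,2) -> (1,4): empty -> OK
All cells valid: no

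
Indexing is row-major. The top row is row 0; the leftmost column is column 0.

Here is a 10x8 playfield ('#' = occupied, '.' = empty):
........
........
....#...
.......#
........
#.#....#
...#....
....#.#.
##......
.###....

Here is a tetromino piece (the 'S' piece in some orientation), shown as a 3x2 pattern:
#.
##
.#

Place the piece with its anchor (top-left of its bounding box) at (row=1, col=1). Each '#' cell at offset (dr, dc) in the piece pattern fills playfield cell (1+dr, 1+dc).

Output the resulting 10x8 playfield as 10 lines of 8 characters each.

Answer: ........
.#......
.##.#...
..#....#
........
#.#....#
...#....
....#.#.
##......
.###....

Derivation:
Fill (1+0,1+0) = (1,1)
Fill (1+1,1+0) = (2,1)
Fill (1+1,1+1) = (2,2)
Fill (1+2,1+1) = (3,2)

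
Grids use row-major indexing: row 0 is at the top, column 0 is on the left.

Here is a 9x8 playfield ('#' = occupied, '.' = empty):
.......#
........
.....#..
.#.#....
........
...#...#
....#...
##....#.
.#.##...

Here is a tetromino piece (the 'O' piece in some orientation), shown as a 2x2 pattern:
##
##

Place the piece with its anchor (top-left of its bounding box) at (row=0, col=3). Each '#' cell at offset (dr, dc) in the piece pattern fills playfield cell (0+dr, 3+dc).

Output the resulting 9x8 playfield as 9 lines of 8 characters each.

Answer: ...##..#
...##...
.....#..
.#.#....
........
...#...#
....#...
##....#.
.#.##...

Derivation:
Fill (0+0,3+0) = (0,3)
Fill (0+0,3+1) = (0,4)
Fill (0+1,3+0) = (1,3)
Fill (0+1,3+1) = (1,4)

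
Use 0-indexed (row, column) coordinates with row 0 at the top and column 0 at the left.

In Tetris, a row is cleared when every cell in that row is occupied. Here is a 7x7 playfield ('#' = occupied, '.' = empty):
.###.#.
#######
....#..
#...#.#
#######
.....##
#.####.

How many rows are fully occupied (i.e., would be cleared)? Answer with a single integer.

Answer: 2

Derivation:
Check each row:
  row 0: 3 empty cells -> not full
  row 1: 0 empty cells -> FULL (clear)
  row 2: 6 empty cells -> not full
  row 3: 4 empty cells -> not full
  row 4: 0 empty cells -> FULL (clear)
  row 5: 5 empty cells -> not full
  row 6: 2 empty cells -> not full
Total rows cleared: 2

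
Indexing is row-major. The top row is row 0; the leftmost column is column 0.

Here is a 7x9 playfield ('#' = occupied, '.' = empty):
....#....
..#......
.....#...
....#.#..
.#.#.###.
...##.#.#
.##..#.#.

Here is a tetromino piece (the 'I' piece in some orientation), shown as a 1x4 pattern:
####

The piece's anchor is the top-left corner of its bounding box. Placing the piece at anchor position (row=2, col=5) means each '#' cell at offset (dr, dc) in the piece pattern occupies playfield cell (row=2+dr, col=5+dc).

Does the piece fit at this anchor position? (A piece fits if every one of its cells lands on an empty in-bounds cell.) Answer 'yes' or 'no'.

Answer: no

Derivation:
Check each piece cell at anchor (2, 5):
  offset (0,0) -> (2,5): occupied ('#') -> FAIL
  offset (0,1) -> (2,6): empty -> OK
  offset (0,2) -> (2,7): empty -> OK
  offset (0,3) -> (2,8): empty -> OK
All cells valid: no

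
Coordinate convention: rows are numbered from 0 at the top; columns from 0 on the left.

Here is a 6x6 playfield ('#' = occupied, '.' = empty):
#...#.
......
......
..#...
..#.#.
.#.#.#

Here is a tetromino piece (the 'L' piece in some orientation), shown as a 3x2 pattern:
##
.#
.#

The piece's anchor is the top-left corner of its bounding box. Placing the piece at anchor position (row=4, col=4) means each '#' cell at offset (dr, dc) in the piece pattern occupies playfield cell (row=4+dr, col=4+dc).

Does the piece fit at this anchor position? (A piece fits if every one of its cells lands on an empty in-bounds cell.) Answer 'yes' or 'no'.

Answer: no

Derivation:
Check each piece cell at anchor (4, 4):
  offset (0,0) -> (4,4): occupied ('#') -> FAIL
  offset (0,1) -> (4,5): empty -> OK
  offset (1,1) -> (5,5): occupied ('#') -> FAIL
  offset (2,1) -> (6,5): out of bounds -> FAIL
All cells valid: no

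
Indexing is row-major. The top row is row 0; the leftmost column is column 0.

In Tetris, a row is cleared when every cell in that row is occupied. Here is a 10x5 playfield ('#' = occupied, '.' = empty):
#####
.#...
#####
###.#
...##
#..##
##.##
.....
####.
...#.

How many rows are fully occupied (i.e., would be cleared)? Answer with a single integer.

Answer: 2

Derivation:
Check each row:
  row 0: 0 empty cells -> FULL (clear)
  row 1: 4 empty cells -> not full
  row 2: 0 empty cells -> FULL (clear)
  row 3: 1 empty cell -> not full
  row 4: 3 empty cells -> not full
  row 5: 2 empty cells -> not full
  row 6: 1 empty cell -> not full
  row 7: 5 empty cells -> not full
  row 8: 1 empty cell -> not full
  row 9: 4 empty cells -> not full
Total rows cleared: 2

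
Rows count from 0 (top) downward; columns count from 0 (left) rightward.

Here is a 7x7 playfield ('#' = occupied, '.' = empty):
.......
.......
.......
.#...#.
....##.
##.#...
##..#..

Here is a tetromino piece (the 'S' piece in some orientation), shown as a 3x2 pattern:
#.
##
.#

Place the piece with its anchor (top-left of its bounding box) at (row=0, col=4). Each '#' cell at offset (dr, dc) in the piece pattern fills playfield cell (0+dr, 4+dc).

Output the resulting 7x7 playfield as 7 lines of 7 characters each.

Answer: ....#..
....##.
.....#.
.#...#.
....##.
##.#...
##..#..

Derivation:
Fill (0+0,4+0) = (0,4)
Fill (0+1,4+0) = (1,4)
Fill (0+1,4+1) = (1,5)
Fill (0+2,4+1) = (2,5)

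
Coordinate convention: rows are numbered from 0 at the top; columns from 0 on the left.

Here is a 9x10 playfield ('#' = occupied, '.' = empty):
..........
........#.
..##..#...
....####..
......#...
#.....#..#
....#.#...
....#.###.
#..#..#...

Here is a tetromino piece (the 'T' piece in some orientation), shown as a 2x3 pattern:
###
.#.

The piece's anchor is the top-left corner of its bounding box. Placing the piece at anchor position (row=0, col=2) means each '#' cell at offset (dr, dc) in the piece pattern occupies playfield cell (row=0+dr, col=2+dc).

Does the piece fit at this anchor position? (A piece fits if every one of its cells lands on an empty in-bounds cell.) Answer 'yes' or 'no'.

Answer: yes

Derivation:
Check each piece cell at anchor (0, 2):
  offset (0,0) -> (0,2): empty -> OK
  offset (0,1) -> (0,3): empty -> OK
  offset (0,2) -> (0,4): empty -> OK
  offset (1,1) -> (1,3): empty -> OK
All cells valid: yes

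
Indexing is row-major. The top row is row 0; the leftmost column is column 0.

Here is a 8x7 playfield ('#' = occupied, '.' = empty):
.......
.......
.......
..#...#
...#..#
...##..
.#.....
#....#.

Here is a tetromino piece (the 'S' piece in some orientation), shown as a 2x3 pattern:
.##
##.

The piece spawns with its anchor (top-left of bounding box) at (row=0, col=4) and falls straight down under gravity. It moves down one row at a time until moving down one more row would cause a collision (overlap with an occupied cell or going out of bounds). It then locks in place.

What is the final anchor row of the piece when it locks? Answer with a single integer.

Spawn at (row=0, col=4). Try each row:
  row 0: fits
  row 1: fits
  row 2: fits
  row 3: blocked -> lock at row 2

Answer: 2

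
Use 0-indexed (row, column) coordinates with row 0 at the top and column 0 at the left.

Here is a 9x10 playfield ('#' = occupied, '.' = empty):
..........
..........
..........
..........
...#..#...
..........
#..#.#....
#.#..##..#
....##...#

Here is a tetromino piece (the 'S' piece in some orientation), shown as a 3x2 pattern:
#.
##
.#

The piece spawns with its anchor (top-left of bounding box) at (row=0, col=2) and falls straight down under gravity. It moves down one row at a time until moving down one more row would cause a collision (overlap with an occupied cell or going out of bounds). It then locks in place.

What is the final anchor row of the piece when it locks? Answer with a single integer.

Spawn at (row=0, col=2). Try each row:
  row 0: fits
  row 1: fits
  row 2: blocked -> lock at row 1

Answer: 1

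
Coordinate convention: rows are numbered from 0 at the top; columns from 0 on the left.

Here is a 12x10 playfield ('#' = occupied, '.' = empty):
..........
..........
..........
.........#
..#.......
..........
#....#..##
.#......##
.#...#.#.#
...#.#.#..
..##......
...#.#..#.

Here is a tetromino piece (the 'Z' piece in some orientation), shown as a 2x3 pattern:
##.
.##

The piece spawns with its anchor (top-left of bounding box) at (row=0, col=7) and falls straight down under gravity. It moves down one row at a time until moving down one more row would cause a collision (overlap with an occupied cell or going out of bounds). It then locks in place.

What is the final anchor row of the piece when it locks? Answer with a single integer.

Spawn at (row=0, col=7). Try each row:
  row 0: fits
  row 1: fits
  row 2: blocked -> lock at row 1

Answer: 1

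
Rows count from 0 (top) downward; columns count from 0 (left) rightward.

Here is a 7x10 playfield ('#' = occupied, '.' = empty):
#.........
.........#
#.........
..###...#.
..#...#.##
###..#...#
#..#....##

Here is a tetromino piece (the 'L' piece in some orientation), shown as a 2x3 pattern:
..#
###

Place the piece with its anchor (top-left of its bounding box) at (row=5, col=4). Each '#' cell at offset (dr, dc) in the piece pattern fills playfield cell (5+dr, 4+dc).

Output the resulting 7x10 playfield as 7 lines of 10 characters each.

Fill (5+0,4+2) = (5,6)
Fill (5+1,4+0) = (6,4)
Fill (5+1,4+1) = (6,5)
Fill (5+1,4+2) = (6,6)

Answer: #.........
.........#
#.........
..###...#.
..#...#.##
###..##..#
#..####.##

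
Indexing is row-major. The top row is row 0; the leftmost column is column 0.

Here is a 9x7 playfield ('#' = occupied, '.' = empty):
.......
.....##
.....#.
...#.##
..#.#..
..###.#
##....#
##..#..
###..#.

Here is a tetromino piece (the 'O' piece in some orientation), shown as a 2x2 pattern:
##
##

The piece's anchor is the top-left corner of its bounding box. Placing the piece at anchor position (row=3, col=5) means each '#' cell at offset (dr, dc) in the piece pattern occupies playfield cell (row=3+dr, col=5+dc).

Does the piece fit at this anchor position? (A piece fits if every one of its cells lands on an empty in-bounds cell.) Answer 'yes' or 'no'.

Check each piece cell at anchor (3, 5):
  offset (0,0) -> (3,5): occupied ('#') -> FAIL
  offset (0,1) -> (3,6): occupied ('#') -> FAIL
  offset (1,0) -> (4,5): empty -> OK
  offset (1,1) -> (4,6): empty -> OK
All cells valid: no

Answer: no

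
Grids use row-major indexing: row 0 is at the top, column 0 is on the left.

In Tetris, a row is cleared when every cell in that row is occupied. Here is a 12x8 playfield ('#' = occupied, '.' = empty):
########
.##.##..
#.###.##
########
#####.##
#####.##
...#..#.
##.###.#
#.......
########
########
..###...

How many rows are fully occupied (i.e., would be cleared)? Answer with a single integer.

Check each row:
  row 0: 0 empty cells -> FULL (clear)
  row 1: 4 empty cells -> not full
  row 2: 2 empty cells -> not full
  row 3: 0 empty cells -> FULL (clear)
  row 4: 1 empty cell -> not full
  row 5: 1 empty cell -> not full
  row 6: 6 empty cells -> not full
  row 7: 2 empty cells -> not full
  row 8: 7 empty cells -> not full
  row 9: 0 empty cells -> FULL (clear)
  row 10: 0 empty cells -> FULL (clear)
  row 11: 5 empty cells -> not full
Total rows cleared: 4

Answer: 4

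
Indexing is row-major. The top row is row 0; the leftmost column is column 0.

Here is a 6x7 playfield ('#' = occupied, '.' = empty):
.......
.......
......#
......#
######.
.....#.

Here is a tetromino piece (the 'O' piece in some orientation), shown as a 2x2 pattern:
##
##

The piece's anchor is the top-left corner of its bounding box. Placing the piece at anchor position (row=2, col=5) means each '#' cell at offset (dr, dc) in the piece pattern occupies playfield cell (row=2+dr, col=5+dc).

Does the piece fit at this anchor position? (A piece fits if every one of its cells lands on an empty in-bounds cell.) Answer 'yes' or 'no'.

Check each piece cell at anchor (2, 5):
  offset (0,0) -> (2,5): empty -> OK
  offset (0,1) -> (2,6): occupied ('#') -> FAIL
  offset (1,0) -> (3,5): empty -> OK
  offset (1,1) -> (3,6): occupied ('#') -> FAIL
All cells valid: no

Answer: no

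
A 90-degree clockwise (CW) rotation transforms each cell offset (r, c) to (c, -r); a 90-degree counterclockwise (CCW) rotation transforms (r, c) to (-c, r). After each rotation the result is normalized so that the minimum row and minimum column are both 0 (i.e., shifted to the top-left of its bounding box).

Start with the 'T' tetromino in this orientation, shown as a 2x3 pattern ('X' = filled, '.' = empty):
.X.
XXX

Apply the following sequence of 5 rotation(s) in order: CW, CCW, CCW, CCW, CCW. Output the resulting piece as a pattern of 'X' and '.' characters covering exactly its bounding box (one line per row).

Answer: X.
XX
X.

Derivation:
Start:
.X.
XXX
After rotation 1 (CW):
X.
XX
X.
After rotation 2 (CCW):
.X.
XXX
After rotation 3 (CCW):
.X
XX
.X
After rotation 4 (CCW):
XXX
.X.
After rotation 5 (CCW):
X.
XX
X.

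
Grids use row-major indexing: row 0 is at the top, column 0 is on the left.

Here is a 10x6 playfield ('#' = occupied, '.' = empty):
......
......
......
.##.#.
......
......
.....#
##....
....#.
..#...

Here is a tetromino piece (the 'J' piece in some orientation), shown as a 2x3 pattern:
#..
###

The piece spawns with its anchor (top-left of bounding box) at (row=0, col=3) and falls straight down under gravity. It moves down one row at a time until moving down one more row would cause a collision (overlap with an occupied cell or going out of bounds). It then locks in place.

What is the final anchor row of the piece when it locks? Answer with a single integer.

Spawn at (row=0, col=3). Try each row:
  row 0: fits
  row 1: fits
  row 2: blocked -> lock at row 1

Answer: 1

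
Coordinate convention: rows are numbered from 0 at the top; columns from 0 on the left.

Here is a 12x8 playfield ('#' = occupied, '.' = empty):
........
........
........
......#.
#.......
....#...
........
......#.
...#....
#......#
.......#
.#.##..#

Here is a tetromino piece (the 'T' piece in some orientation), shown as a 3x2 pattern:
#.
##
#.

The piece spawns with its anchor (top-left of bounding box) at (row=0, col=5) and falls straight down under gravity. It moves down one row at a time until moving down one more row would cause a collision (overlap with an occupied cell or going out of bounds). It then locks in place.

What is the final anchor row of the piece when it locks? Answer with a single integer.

Answer: 1

Derivation:
Spawn at (row=0, col=5). Try each row:
  row 0: fits
  row 1: fits
  row 2: blocked -> lock at row 1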